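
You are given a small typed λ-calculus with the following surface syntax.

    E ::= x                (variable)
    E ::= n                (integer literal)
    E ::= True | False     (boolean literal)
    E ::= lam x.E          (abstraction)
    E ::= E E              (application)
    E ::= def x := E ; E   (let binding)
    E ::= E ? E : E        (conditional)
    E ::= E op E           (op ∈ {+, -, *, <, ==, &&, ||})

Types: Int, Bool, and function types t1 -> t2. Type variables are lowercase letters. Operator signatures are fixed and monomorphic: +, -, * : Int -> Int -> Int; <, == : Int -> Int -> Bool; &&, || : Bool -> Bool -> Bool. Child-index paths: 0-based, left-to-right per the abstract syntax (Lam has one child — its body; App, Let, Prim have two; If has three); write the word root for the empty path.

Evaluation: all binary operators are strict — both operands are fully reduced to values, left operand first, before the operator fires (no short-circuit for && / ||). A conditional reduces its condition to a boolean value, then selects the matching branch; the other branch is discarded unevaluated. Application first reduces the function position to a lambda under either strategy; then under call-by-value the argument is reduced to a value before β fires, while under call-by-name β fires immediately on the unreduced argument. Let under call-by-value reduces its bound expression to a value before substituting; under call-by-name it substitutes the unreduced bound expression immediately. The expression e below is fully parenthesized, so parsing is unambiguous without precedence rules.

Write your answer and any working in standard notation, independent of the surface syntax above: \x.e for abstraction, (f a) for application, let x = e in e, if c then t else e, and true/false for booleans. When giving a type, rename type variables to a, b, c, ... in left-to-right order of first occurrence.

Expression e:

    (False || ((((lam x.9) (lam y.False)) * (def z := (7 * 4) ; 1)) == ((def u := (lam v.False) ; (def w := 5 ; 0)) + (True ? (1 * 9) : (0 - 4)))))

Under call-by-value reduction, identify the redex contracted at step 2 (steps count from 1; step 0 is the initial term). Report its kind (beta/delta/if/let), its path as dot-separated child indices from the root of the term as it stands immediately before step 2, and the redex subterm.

Derivation:
step 0: (false || ((((\x.9) (\y.false)) * (let z = (7 * 4) in 1)) == ((let u = (\v.false) in (let w = 5 in 0)) + (if true then (1 * 9) else (0 - 4)))))
step 1: [beta@1.0.0] (false || ((9 * (let z = (7 * 4) in 1)) == ((let u = (\v.false) in (let w = 5 in 0)) + (if true then (1 * 9) else (0 - 4)))))
step 2: [delta@1.0.1.0] (false || ((9 * (let z = 28 in 1)) == ((let u = (\v.false) in (let w = 5 in 0)) + (if true then (1 * 9) else (0 - 4)))))

Answer: delta at 1.0.1.0 : (7 * 4)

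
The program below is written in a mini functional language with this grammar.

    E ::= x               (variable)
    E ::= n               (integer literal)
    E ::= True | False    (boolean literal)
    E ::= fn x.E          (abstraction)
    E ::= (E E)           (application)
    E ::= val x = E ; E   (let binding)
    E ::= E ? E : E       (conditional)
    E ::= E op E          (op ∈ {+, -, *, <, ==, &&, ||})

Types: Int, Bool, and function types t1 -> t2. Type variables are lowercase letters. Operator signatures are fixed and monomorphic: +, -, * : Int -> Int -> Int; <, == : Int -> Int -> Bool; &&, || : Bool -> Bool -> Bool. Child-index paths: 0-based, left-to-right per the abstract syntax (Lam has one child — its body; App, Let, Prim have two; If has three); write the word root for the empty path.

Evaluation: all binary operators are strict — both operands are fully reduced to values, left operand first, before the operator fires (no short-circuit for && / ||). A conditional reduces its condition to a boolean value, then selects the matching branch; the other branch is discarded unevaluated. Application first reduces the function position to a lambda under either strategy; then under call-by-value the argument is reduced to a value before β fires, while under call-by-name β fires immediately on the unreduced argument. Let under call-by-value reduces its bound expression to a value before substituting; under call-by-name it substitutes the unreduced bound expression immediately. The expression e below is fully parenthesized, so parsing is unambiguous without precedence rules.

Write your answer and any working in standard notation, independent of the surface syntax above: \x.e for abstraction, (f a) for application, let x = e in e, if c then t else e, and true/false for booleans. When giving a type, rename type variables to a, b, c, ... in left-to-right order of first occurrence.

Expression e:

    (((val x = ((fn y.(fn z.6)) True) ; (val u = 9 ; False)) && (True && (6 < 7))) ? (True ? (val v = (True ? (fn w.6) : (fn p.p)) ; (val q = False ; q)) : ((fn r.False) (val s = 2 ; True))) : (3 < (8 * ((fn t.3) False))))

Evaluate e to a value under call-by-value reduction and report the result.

Working:
step 0: (if ((let x = ((\y.(\z.6)) true) in (let u = 9 in false)) && (true && (6 < 7))) then (if true then (let v = (if true then (\w.6) else (\p.p)) in (let q = false in q)) else ((\r.false) (let s = 2 in true))) else (3 < (8 * ((\t.3) false))))
step 1: [beta@0.0.0] (if ((let x = (\z.6) in (let u = 9 in false)) && (true && (6 < 7))) then (if true then (let v = (if true then (\w.6) else (\p.p)) in (let q = false in q)) else ((\r.false) (let s = 2 in true))) else (3 < (8 * ((\t.3) false))))
step 2: [let@0.0] (if ((let u = 9 in false) && (true && (6 < 7))) then (if true then (let v = (if true then (\w.6) else (\p.p)) in (let q = false in q)) else ((\r.false) (let s = 2 in true))) else (3 < (8 * ((\t.3) false))))
step 3: [let@0.0] (if (false && (true && (6 < 7))) then (if true then (let v = (if true then (\w.6) else (\p.p)) in (let q = false in q)) else ((\r.false) (let s = 2 in true))) else (3 < (8 * ((\t.3) false))))
step 4: [delta@0.1.1] (if (false && (true && true)) then (if true then (let v = (if true then (\w.6) else (\p.p)) in (let q = false in q)) else ((\r.false) (let s = 2 in true))) else (3 < (8 * ((\t.3) false))))
step 5: [delta@0.1] (if (false && true) then (if true then (let v = (if true then (\w.6) else (\p.p)) in (let q = false in q)) else ((\r.false) (let s = 2 in true))) else (3 < (8 * ((\t.3) false))))
step 6: [delta@0] (if false then (if true then (let v = (if true then (\w.6) else (\p.p)) in (let q = false in q)) else ((\r.false) (let s = 2 in true))) else (3 < (8 * ((\t.3) false))))
step 7: [if@root] (3 < (8 * ((\t.3) false)))
step 8: [beta@1.1] (3 < (8 * 3))
step 9: [delta@1] (3 < 24)
step 10: [delta@root] true

Answer: true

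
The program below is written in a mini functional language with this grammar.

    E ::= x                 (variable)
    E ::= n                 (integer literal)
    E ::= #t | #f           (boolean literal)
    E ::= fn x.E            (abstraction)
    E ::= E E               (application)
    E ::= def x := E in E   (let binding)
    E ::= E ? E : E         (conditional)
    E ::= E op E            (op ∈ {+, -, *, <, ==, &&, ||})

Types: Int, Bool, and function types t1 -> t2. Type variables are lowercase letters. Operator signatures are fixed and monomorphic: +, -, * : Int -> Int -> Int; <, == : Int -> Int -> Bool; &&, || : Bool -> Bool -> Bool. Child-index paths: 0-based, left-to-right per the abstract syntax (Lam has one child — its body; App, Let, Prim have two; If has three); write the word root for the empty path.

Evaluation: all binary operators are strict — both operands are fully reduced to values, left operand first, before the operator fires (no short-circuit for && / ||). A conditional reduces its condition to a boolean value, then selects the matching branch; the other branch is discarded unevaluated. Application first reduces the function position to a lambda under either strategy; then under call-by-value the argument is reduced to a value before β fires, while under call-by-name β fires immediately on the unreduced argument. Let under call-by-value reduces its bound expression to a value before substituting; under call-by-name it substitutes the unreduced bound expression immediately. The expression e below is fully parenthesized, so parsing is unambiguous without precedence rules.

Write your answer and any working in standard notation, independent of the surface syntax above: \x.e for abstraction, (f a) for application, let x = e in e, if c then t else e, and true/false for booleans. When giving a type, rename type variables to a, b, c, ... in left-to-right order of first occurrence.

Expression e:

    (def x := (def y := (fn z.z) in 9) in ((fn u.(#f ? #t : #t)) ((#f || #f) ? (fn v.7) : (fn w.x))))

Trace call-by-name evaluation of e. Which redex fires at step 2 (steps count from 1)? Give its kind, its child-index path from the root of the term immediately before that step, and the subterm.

Derivation:
step 0: (let x = (let y = (\z.z) in 9) in ((\u.(if false then true else true)) (if (false || false) then (\v.7) else (\w.x))))
step 1: [let@root] ((\u.(if false then true else true)) (if (false || false) then (\v.7) else (\w.(let y = (\z.z) in 9))))
step 2: [beta@root] (if false then true else true)

Answer: beta at root : ((\u.(if false then true else true)) (if (false || false) then (\v.7) else (\w.(let y = (\z.z) in 9))))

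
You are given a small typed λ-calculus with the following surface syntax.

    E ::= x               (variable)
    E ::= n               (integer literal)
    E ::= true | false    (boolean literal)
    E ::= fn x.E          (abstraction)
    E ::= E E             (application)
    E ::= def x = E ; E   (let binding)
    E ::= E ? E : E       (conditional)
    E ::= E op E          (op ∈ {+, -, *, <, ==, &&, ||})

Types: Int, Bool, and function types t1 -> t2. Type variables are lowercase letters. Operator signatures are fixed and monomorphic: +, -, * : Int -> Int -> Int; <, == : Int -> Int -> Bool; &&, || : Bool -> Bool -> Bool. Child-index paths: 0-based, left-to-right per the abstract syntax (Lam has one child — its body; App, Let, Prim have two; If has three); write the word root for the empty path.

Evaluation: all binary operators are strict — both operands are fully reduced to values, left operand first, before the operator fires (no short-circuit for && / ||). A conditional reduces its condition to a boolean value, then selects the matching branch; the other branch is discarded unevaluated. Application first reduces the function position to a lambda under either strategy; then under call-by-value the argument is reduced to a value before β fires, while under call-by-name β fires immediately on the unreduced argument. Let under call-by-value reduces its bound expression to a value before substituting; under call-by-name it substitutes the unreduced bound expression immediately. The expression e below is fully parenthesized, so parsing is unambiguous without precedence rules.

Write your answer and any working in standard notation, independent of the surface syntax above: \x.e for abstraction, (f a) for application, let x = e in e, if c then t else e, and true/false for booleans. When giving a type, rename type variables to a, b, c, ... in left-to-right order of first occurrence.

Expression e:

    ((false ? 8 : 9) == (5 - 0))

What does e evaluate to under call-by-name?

Derivation:
step 0: ((if false then 8 else 9) == (5 - 0))
step 1: [if@0] (9 == (5 - 0))
step 2: [delta@1] (9 == 5)
step 3: [delta@root] false

Answer: false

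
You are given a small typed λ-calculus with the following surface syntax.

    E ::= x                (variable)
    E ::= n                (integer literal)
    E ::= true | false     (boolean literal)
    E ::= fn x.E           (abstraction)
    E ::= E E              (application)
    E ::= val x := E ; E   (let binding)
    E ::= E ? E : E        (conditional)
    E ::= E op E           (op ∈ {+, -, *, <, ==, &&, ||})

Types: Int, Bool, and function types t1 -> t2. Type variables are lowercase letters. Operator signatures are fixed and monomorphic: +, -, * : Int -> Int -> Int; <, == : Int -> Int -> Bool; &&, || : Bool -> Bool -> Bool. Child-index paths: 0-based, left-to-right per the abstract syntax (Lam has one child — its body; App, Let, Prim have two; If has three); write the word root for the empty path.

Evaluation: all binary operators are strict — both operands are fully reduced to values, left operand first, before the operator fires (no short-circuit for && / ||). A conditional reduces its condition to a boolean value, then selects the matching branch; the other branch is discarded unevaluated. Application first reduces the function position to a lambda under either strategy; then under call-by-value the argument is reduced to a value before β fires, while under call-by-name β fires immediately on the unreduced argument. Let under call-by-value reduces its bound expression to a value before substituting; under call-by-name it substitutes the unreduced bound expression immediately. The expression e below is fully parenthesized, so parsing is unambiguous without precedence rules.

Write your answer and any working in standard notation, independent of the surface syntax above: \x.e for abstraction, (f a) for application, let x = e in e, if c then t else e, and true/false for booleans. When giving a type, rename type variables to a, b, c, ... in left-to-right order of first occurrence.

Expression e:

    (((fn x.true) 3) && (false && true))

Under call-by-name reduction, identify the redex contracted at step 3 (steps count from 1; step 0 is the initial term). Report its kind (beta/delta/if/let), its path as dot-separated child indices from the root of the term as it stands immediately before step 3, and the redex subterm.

Derivation:
step 0: (((\x.true) 3) && (false && true))
step 1: [beta@0] (true && (false && true))
step 2: [delta@1] (true && false)
step 3: [delta@root] false

Answer: delta at root : (true && false)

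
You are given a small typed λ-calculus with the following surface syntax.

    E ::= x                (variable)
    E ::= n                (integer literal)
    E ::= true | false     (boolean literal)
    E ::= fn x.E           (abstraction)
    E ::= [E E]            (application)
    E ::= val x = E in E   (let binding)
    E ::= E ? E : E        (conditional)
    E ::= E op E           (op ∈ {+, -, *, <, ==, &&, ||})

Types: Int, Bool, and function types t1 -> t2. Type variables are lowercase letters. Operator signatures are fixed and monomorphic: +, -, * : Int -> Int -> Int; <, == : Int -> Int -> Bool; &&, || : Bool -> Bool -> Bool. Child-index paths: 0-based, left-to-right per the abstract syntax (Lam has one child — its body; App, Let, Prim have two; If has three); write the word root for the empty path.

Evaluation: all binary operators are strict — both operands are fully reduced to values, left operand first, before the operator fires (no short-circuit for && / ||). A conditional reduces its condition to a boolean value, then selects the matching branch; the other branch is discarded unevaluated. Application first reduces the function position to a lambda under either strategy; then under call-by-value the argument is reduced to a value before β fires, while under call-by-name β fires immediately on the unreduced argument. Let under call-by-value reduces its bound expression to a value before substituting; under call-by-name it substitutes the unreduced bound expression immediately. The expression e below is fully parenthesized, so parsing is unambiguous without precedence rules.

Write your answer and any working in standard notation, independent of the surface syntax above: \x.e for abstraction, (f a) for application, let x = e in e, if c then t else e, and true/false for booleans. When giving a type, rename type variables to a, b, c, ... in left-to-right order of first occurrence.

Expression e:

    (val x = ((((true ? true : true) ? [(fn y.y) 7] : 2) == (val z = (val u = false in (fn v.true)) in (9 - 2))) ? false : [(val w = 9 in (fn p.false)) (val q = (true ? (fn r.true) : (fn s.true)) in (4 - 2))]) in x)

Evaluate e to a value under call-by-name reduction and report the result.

Trace:
step 0: (let x = (if ((if (if true then true else true) then ((\y.y) 7) else 2) == (let z = (let u = false in (\v.true)) in (9 - 2))) then false else ((let w = 9 in (\p.false)) (let q = (if true then (\r.true) else (\s.true)) in (4 - 2)))) in x)
step 1: [let@root] (if ((if (if true then true else true) then ((\y.y) 7) else 2) == (let z = (let u = false in (\v.true)) in (9 - 2))) then false else ((let w = 9 in (\p.false)) (let q = (if true then (\r.true) else (\s.true)) in (4 - 2))))
step 2: [if@0.0.0] (if ((if true then ((\y.y) 7) else 2) == (let z = (let u = false in (\v.true)) in (9 - 2))) then false else ((let w = 9 in (\p.false)) (let q = (if true then (\r.true) else (\s.true)) in (4 - 2))))
step 3: [if@0.0] (if (((\y.y) 7) == (let z = (let u = false in (\v.true)) in (9 - 2))) then false else ((let w = 9 in (\p.false)) (let q = (if true then (\r.true) else (\s.true)) in (4 - 2))))
step 4: [beta@0.0] (if (7 == (let z = (let u = false in (\v.true)) in (9 - 2))) then false else ((let w = 9 in (\p.false)) (let q = (if true then (\r.true) else (\s.true)) in (4 - 2))))
step 5: [let@0.1] (if (7 == (9 - 2)) then false else ((let w = 9 in (\p.false)) (let q = (if true then (\r.true) else (\s.true)) in (4 - 2))))
step 6: [delta@0.1] (if (7 == 7) then false else ((let w = 9 in (\p.false)) (let q = (if true then (\r.true) else (\s.true)) in (4 - 2))))
step 7: [delta@0] (if true then false else ((let w = 9 in (\p.false)) (let q = (if true then (\r.true) else (\s.true)) in (4 - 2))))
step 8: [if@root] false

Answer: false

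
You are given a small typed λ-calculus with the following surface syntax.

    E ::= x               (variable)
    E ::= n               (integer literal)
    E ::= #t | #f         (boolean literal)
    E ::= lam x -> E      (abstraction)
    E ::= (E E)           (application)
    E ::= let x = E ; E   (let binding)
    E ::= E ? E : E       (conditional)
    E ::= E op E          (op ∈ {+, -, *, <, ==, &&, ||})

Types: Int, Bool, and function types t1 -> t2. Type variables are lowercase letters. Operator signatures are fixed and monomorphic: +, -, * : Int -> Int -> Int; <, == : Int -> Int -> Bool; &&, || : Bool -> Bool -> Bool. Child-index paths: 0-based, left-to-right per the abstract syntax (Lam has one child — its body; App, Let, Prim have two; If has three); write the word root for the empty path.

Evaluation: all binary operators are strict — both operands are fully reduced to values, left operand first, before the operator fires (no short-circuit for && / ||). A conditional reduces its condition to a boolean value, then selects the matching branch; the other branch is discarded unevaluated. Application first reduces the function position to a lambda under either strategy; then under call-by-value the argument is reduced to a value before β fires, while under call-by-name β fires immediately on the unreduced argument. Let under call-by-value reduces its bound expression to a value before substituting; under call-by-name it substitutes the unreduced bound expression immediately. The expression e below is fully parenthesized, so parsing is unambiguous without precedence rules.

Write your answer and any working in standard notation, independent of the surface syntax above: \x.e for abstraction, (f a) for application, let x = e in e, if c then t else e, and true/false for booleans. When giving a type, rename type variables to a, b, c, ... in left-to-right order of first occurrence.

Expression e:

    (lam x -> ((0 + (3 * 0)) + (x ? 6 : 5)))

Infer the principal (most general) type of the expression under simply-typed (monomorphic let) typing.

Answer: Bool -> Int

Derivation:
  unify Int ~ Int
  unify Int ~ Int
  unify Int ~ Int
  unify Int ~ Int
  unify Int ~ Int
x : a
  unify a ~ Bool
  unify Int ~ Int
  unify Int ~ Int
\x._ : Bool -> Int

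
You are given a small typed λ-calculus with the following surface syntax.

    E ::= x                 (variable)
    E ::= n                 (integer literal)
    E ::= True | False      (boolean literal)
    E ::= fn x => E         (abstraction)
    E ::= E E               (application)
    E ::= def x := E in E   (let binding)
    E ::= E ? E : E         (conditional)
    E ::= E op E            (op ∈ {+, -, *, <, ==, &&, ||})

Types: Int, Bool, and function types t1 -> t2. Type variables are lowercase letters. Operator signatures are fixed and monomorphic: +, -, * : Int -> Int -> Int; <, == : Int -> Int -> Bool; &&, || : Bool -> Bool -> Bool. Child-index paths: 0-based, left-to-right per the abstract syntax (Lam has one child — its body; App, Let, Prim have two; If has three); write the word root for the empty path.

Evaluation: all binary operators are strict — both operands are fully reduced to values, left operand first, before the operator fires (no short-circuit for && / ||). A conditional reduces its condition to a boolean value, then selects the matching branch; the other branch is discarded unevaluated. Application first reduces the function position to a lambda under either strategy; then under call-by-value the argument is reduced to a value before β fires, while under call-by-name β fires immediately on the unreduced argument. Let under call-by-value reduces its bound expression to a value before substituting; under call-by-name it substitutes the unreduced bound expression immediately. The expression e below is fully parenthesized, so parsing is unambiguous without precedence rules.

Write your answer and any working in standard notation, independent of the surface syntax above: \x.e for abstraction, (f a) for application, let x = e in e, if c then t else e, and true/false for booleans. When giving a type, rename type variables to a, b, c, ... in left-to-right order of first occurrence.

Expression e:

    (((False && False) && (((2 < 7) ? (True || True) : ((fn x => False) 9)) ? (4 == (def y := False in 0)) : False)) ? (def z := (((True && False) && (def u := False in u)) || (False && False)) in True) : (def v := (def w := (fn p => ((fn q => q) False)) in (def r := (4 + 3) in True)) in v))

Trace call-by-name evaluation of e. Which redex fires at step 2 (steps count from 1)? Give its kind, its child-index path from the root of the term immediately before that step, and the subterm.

Answer: delta at 0.1.0.0 : (2 < 7)

Derivation:
step 0: (if ((false && false) && (if (if (2 < 7) then (true || true) else ((\x.false) 9)) then (4 == (let y = false in 0)) else false)) then (let z = (((true && false) && (let u = false in u)) || (false && false)) in true) else (let v = (let w = (\p.((\q.q) false)) in (let r = (4 + 3) in true)) in v))
step 1: [delta@0.0] (if (false && (if (if (2 < 7) then (true || true) else ((\x.false) 9)) then (4 == (let y = false in 0)) else false)) then (let z = (((true && false) && (let u = false in u)) || (false && false)) in true) else (let v = (let w = (\p.((\q.q) false)) in (let r = (4 + 3) in true)) in v))
step 2: [delta@0.1.0.0] (if (false && (if (if true then (true || true) else ((\x.false) 9)) then (4 == (let y = false in 0)) else false)) then (let z = (((true && false) && (let u = false in u)) || (false && false)) in true) else (let v = (let w = (\p.((\q.q) false)) in (let r = (4 + 3) in true)) in v))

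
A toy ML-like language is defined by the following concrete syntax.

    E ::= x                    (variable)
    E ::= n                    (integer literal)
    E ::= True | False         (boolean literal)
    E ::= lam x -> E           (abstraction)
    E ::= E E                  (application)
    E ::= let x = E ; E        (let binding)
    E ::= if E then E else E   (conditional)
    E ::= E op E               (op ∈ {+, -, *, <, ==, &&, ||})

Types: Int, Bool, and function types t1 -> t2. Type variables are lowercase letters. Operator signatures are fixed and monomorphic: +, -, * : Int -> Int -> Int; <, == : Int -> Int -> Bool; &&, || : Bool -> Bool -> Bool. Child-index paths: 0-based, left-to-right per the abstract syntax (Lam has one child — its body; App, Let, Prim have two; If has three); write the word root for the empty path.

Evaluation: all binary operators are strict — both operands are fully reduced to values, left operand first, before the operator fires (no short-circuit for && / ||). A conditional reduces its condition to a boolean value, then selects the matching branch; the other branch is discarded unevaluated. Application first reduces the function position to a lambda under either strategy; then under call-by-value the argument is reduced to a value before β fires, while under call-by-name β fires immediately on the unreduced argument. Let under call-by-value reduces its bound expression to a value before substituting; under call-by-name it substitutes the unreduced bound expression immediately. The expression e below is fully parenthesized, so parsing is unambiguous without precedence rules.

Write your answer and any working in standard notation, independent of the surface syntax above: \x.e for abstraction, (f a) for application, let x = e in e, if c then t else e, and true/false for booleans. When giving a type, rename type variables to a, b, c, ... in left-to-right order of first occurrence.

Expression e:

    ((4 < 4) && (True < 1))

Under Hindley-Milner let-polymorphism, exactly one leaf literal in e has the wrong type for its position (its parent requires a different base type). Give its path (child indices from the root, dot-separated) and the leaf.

Answer: 1.0 : true

Derivation:
  unify Int ~ Int
  unify Int ~ Int
  unify Bool ~ Bool
  unify Bool ~ Int
  FAIL: mismatch Bool ~ Int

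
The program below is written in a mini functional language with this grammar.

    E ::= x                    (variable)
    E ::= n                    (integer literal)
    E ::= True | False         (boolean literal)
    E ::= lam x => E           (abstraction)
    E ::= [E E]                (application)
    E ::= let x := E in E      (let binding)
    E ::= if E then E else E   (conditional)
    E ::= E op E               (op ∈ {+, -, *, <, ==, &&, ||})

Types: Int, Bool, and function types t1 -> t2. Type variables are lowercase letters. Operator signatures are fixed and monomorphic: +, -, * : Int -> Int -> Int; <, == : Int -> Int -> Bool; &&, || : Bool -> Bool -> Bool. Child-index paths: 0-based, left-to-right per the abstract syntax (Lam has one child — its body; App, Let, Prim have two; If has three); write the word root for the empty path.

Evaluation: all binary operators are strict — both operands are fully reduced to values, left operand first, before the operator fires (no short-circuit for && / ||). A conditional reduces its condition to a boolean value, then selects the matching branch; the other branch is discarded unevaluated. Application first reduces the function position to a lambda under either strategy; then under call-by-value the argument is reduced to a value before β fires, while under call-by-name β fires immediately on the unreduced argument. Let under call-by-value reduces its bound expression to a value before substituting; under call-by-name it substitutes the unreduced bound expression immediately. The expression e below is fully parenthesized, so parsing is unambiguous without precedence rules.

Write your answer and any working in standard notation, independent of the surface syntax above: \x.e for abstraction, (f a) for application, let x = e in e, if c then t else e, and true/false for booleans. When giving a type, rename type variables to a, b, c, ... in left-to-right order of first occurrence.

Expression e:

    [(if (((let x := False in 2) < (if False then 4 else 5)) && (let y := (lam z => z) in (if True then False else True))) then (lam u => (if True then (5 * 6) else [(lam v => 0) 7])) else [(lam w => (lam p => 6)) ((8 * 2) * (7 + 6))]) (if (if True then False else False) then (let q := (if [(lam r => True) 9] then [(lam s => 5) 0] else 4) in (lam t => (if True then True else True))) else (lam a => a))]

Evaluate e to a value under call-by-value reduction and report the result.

Answer: 6

Trace:
step 0: ((if (((let x = false in 2) < (if false then 4 else 5)) && (let y = (\z.z) in (if true then false else true))) then (\u.(if true then (5 * 6) else ((\v.0) 7))) else ((\w.(\p.6)) ((8 * 2) * (7 + 6)))) (if (if true then false else false) then (let q = (if ((\r.true) 9) then ((\s.5) 0) else 4) in (\t.(if true then true else true))) else (\a.a)))
step 1: [let@0.0.0.0] ((if ((2 < (if false then 4 else 5)) && (let y = (\z.z) in (if true then false else true))) then (\u.(if true then (5 * 6) else ((\v.0) 7))) else ((\w.(\p.6)) ((8 * 2) * (7 + 6)))) (if (if true then false else false) then (let q = (if ((\r.true) 9) then ((\s.5) 0) else 4) in (\t.(if true then true else true))) else (\a.a)))
step 2: [if@0.0.0.1] ((if ((2 < 5) && (let y = (\z.z) in (if true then false else true))) then (\u.(if true then (5 * 6) else ((\v.0) 7))) else ((\w.(\p.6)) ((8 * 2) * (7 + 6)))) (if (if true then false else false) then (let q = (if ((\r.true) 9) then ((\s.5) 0) else 4) in (\t.(if true then true else true))) else (\a.a)))
step 3: [delta@0.0.0] ((if (true && (let y = (\z.z) in (if true then false else true))) then (\u.(if true then (5 * 6) else ((\v.0) 7))) else ((\w.(\p.6)) ((8 * 2) * (7 + 6)))) (if (if true then false else false) then (let q = (if ((\r.true) 9) then ((\s.5) 0) else 4) in (\t.(if true then true else true))) else (\a.a)))
step 4: [let@0.0.1] ((if (true && (if true then false else true)) then (\u.(if true then (5 * 6) else ((\v.0) 7))) else ((\w.(\p.6)) ((8 * 2) * (7 + 6)))) (if (if true then false else false) then (let q = (if ((\r.true) 9) then ((\s.5) 0) else 4) in (\t.(if true then true else true))) else (\a.a)))
step 5: [if@0.0.1] ((if (true && false) then (\u.(if true then (5 * 6) else ((\v.0) 7))) else ((\w.(\p.6)) ((8 * 2) * (7 + 6)))) (if (if true then false else false) then (let q = (if ((\r.true) 9) then ((\s.5) 0) else 4) in (\t.(if true then true else true))) else (\a.a)))
step 6: [delta@0.0] ((if false then (\u.(if true then (5 * 6) else ((\v.0) 7))) else ((\w.(\p.6)) ((8 * 2) * (7 + 6)))) (if (if true then false else false) then (let q = (if ((\r.true) 9) then ((\s.5) 0) else 4) in (\t.(if true then true else true))) else (\a.a)))
step 7: [if@0] (((\w.(\p.6)) ((8 * 2) * (7 + 6))) (if (if true then false else false) then (let q = (if ((\r.true) 9) then ((\s.5) 0) else 4) in (\t.(if true then true else true))) else (\a.a)))
step 8: [delta@0.1.0] (((\w.(\p.6)) (16 * (7 + 6))) (if (if true then false else false) then (let q = (if ((\r.true) 9) then ((\s.5) 0) else 4) in (\t.(if true then true else true))) else (\a.a)))
step 9: [delta@0.1.1] (((\w.(\p.6)) (16 * 13)) (if (if true then false else false) then (let q = (if ((\r.true) 9) then ((\s.5) 0) else 4) in (\t.(if true then true else true))) else (\a.a)))
step 10: [delta@0.1] (((\w.(\p.6)) 208) (if (if true then false else false) then (let q = (if ((\r.true) 9) then ((\s.5) 0) else 4) in (\t.(if true then true else true))) else (\a.a)))
step 11: [beta@0] ((\p.6) (if (if true then false else false) then (let q = (if ((\r.true) 9) then ((\s.5) 0) else 4) in (\t.(if true then true else true))) else (\a.a)))
step 12: [if@1.0] ((\p.6) (if false then (let q = (if ((\r.true) 9) then ((\s.5) 0) else 4) in (\t.(if true then true else true))) else (\a.a)))
step 13: [if@1] ((\p.6) (\a.a))
step 14: [beta@root] 6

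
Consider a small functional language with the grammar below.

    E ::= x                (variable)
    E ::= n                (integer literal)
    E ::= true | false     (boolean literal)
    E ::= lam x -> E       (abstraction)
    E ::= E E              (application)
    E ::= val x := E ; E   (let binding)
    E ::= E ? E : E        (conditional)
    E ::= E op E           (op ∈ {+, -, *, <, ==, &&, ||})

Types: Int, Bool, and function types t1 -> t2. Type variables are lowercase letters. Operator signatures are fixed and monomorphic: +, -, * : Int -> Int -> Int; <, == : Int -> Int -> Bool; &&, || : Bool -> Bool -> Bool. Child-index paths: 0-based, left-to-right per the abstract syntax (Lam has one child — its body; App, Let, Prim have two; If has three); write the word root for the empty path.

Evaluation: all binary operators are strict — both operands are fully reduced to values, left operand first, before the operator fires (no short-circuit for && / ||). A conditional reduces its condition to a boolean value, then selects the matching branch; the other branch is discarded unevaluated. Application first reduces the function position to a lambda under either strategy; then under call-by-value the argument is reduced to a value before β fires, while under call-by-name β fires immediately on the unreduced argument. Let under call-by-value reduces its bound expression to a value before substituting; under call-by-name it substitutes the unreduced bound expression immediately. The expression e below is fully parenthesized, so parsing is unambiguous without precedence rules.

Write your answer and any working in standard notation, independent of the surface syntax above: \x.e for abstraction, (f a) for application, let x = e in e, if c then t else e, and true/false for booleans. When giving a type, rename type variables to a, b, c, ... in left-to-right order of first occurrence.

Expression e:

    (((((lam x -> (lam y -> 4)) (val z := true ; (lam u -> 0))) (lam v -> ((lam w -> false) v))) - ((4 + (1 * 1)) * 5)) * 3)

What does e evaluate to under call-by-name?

Answer: -63

Trace:
step 0: (((((\x.(\y.4)) (let z = true in (\u.0))) (\v.((\w.false) v))) - ((4 + (1 * 1)) * 5)) * 3)
step 1: [beta@0.0.0] ((((\y.4) (\v.((\w.false) v))) - ((4 + (1 * 1)) * 5)) * 3)
step 2: [beta@0.0] ((4 - ((4 + (1 * 1)) * 5)) * 3)
step 3: [delta@0.1.0.1] ((4 - ((4 + 1) * 5)) * 3)
step 4: [delta@0.1.0] ((4 - (5 * 5)) * 3)
step 5: [delta@0.1] ((4 - 25) * 3)
step 6: [delta@0] (-21 * 3)
step 7: [delta@root] -63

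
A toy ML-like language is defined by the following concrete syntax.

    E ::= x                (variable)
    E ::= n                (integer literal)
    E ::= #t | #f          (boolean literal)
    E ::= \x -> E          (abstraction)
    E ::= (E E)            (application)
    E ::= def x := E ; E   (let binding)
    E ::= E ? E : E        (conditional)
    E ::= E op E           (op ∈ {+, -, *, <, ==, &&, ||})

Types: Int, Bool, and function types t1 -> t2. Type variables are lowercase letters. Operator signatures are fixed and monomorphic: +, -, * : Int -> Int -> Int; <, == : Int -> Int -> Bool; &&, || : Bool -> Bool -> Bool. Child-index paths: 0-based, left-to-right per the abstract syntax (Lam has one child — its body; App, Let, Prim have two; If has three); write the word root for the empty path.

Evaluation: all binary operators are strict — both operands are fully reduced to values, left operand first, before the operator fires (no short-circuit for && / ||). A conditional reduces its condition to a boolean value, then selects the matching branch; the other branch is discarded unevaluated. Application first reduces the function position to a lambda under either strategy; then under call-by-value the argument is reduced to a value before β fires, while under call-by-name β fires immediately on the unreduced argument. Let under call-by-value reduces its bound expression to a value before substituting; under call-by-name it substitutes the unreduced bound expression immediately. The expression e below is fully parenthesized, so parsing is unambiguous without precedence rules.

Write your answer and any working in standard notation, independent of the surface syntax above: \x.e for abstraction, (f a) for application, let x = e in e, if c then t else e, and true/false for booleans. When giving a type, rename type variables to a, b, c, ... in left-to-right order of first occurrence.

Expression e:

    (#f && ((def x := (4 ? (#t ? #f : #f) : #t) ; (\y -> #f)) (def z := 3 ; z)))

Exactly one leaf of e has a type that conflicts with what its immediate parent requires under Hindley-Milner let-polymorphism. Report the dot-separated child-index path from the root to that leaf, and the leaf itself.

Derivation:
  unify Bool ~ Bool
  unify Int ~ Bool
  FAIL: mismatch Int ~ Bool

Answer: 1.0.0.0 : 4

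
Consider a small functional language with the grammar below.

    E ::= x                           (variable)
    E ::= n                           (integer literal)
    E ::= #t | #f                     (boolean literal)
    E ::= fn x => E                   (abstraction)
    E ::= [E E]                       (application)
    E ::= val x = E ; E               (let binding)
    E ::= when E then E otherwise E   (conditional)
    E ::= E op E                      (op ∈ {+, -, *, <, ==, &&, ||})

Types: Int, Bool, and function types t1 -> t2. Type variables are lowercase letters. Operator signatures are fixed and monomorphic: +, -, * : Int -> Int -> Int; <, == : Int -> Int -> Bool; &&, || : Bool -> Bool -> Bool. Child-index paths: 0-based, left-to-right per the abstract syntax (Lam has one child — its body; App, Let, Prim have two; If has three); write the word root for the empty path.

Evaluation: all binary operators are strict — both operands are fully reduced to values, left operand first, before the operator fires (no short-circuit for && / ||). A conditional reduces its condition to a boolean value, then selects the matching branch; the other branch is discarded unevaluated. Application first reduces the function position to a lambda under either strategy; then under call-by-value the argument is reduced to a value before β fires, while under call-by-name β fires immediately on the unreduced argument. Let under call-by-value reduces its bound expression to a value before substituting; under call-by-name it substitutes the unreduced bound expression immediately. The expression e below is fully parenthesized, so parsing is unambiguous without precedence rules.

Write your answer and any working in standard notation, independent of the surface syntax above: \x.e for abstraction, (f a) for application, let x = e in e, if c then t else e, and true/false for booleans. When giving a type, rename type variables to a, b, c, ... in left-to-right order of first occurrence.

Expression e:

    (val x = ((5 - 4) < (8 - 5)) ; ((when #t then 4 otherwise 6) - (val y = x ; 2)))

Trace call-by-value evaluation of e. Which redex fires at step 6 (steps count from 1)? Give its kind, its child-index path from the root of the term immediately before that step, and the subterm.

Answer: let at 1 : (let y = true in 2)

Trace:
step 0: (let x = ((5 - 4) < (8 - 5)) in ((if true then 4 else 6) - (let y = x in 2)))
step 1: [delta@0.0] (let x = (1 < (8 - 5)) in ((if true then 4 else 6) - (let y = x in 2)))
step 2: [delta@0.1] (let x = (1 < 3) in ((if true then 4 else 6) - (let y = x in 2)))
step 3: [delta@0] (let x = true in ((if true then 4 else 6) - (let y = x in 2)))
step 4: [let@root] ((if true then 4 else 6) - (let y = true in 2))
step 5: [if@0] (4 - (let y = true in 2))
step 6: [let@1] (4 - 2)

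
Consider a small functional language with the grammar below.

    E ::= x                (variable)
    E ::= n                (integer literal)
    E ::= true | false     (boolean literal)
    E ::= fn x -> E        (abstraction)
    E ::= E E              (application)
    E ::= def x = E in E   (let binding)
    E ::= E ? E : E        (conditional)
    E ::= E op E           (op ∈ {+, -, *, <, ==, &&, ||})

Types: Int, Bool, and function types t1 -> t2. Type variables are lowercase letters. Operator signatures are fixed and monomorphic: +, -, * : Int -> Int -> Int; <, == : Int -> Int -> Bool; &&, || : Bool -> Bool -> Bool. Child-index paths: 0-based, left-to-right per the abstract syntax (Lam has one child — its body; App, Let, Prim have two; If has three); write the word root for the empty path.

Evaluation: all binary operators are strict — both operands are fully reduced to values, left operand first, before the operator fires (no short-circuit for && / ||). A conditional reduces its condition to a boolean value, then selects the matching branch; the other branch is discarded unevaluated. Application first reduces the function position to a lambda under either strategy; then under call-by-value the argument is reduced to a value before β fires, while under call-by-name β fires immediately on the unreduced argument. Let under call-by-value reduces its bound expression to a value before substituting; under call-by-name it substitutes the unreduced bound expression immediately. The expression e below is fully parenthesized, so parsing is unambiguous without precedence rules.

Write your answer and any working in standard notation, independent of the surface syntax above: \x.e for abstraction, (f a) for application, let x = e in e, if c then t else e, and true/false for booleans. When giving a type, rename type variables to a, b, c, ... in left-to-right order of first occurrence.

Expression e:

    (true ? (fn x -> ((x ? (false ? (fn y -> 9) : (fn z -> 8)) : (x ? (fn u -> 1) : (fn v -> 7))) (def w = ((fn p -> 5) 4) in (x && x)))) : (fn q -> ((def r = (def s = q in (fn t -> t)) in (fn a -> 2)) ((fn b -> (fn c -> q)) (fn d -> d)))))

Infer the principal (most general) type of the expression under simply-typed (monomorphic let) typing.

Answer: Bool -> Int

Working:
  unify Bool ~ Bool
x : a
  unify a ~ Bool
  unify Bool ~ Bool
\y._ : b -> Int
\z._ : c -> Int
  unify b -> Int ~ c -> Int
  unify b ~ c
  unify Int ~ Int
x : Bool
  unify Bool ~ Bool
\u._ : d -> Int
\v._ : e -> Int
  unify d -> Int ~ e -> Int
  unify d ~ e
  unify Int ~ Int
  unify c -> Int ~ e -> Int
  unify c ~ e
  unify Int ~ Int
\p._ : f -> Int
  unify f -> Int ~ Int -> g
  unify f ~ Int
  unify Int ~ g
_ _ : Int
let w : Int
x : Bool
  unify Bool ~ Bool
x : Bool
  unify Bool ~ Bool
  unify e -> Int ~ Bool -> h
  unify e ~ Bool
  unify Int ~ h
_ _ : Int
\x._ : Bool -> Int
q : i
let s : i
t : j
\t._ : j -> j
let r : j -> j
\a._ : k -> Int
q : i
\c._ : m -> i
\b._ : l -> m -> i
d : n
\d._ : n -> n
  unify l -> m -> i ~ (n -> n) -> o
  unify l ~ n -> n
  unify m -> i ~ o
_ _ : m -> i
  unify k -> Int ~ (m -> i) -> p
  unify k ~ m -> i
  unify Int ~ p
_ _ : Int
\q._ : i -> Int
  unify Bool -> Int ~ i -> Int
  unify Bool ~ i
  unify Int ~ Int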